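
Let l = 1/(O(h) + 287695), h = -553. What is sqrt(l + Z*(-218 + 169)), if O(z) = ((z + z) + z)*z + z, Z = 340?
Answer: I*sqrt(2685937187219299)/401523 ≈ 129.07*I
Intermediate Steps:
O(z) = z + 3*z**2 (O(z) = (2*z + z)*z + z = (3*z)*z + z = 3*z**2 + z = z + 3*z**2)
l = 1/1204569 (l = 1/(-553*(1 + 3*(-553)) + 287695) = 1/(-553*(1 - 1659) + 287695) = 1/(-553*(-1658) + 287695) = 1/(916874 + 287695) = 1/1204569 ≈ 8.3017e-7)
sqrt(l + Z*(-218 + 169)) = sqrt(1/1204569 + 340*(-218 + 169)) = sqrt(1/1204569 + 340*(-49)) = sqrt(1/1204569 - 16660) = sqrt(-20068119539/1204569) = I*sqrt(2685937187219299)/401523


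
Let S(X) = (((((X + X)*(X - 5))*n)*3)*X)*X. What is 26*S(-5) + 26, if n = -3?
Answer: -584974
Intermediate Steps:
S(X) = -18*X**3*(-5 + X) (S(X) = (((((X + X)*(X - 5))*(-3))*3)*X)*X = (((((2*X)*(-5 + X))*(-3))*3)*X)*X = ((((2*X*(-5 + X))*(-3))*3)*X)*X = ((-6*X*(-5 + X)*3)*X)*X = ((-18*X*(-5 + X))*X)*X = (-18*X**2*(-5 + X))*X = -18*X**3*(-5 + X))
26*S(-5) + 26 = 26*(18*(-5)**3*(5 - 1*(-5))) + 26 = 26*(18*(-125)*(5 + 5)) + 26 = 26*(18*(-125)*10) + 26 = 26*(-22500) + 26 = -585000 + 26 = -584974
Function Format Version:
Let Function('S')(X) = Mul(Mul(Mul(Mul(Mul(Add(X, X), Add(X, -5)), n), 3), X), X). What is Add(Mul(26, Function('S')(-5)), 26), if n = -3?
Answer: -584974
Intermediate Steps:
Function('S')(X) = Mul(-18, Pow(X, 3), Add(-5, X)) (Function('S')(X) = Mul(Mul(Mul(Mul(Mul(Add(X, X), Add(X, -5)), -3), 3), X), X) = Mul(Mul(Mul(Mul(Mul(Mul(2, X), Add(-5, X)), -3), 3), X), X) = Mul(Mul(Mul(Mul(Mul(2, X, Add(-5, X)), -3), 3), X), X) = Mul(Mul(Mul(Mul(-6, X, Add(-5, X)), 3), X), X) = Mul(Mul(Mul(-18, X, Add(-5, X)), X), X) = Mul(Mul(-18, Pow(X, 2), Add(-5, X)), X) = Mul(-18, Pow(X, 3), Add(-5, X)))
Add(Mul(26, Function('S')(-5)), 26) = Add(Mul(26, Mul(18, Pow(-5, 3), Add(5, Mul(-1, -5)))), 26) = Add(Mul(26, Mul(18, -125, Add(5, 5))), 26) = Add(Mul(26, Mul(18, -125, 10)), 26) = Add(Mul(26, -22500), 26) = Add(-585000, 26) = -584974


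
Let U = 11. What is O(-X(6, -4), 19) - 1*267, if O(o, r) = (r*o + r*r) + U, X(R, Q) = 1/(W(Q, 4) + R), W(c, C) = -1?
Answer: 506/5 ≈ 101.20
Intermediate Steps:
X(R, Q) = 1/(-1 + R)
O(o, r) = 11 + r² + o*r (O(o, r) = (r*o + r*r) + 11 = (o*r + r²) + 11 = (r² + o*r) + 11 = 11 + r² + o*r)
O(-X(6, -4), 19) - 1*267 = (11 + 19² - 1/(-1 + 6)*19) - 1*267 = (11 + 361 - 1/5*19) - 267 = (11 + 361 - 1*⅕*19) - 267 = (11 + 361 - ⅕*19) - 267 = (11 + 361 - 19/5) - 267 = 1841/5 - 267 = 506/5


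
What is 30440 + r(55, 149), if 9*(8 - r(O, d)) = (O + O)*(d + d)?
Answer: 241252/9 ≈ 26806.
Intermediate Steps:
r(O, d) = 8 - 4*O*d/9 (r(O, d) = 8 - (O + O)*(d + d)/9 = 8 - 2*O*2*d/9 = 8 - 4*O*d/9)
30440 + r(55, 149) = 30440 + (8 - 4/9*55*149) = 30440 + (8 - 32780/9) = 30440 - 32708/9 = 241252/9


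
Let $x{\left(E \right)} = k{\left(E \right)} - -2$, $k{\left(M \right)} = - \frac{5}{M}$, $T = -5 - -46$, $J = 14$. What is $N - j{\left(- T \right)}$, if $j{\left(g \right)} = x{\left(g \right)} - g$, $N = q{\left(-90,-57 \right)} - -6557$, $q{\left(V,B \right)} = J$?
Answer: $\frac{267643}{41} \approx 6527.9$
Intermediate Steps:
$T = 41$ ($T = -5 + 46 = 41$)
$q{\left(V,B \right)} = 14$
$x{\left(E \right)} = 2 - \frac{5}{E}$ ($x{\left(E \right)} = - \frac{5}{E} - -2 = - \frac{5}{E} + 2 = 2 - \frac{5}{E}$)
$N = 6571$ ($N = 14 - -6557 = 14 + 6557 = 6571$)
$j{\left(g \right)} = 2 - g - \frac{5}{g}$ ($j{\left(g \right)} = \left(2 - \frac{5}{g}\right) - g = 2 - g - \frac{5}{g}$)
$N - j{\left(- T \right)} = 6571 - \left(2 - \left(-1\right) 41 - \frac{5}{\left(-1\right) 41}\right) = 6571 - \left(2 - -41 - \frac{5}{-41}\right) = 6571 - \left(2 + 41 - - \frac{5}{41}\right) = 6571 - \left(2 + 41 + \frac{5}{41}\right) = 6571 - \frac{1768}{41} = \frac{267643}{41}$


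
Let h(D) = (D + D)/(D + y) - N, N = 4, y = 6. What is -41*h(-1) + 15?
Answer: 977/5 ≈ 195.40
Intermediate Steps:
h(D) = -4 + 2*D/(6 + D) (h(D) = (D + D)/(D + 6) - 1*4 = (2*D)/(6 + D) - 4 = 2*D/(6 + D) - 4 = -4 + 2*D/(6 + D))
-41*h(-1) + 15 = -82*(-12 - 1*(-1))/(6 - 1) + 15 = -82*(-12 + 1)/5 + 15 = -82*(-11)/5 + 15 = -41*(-22/5) + 15 = 902/5 + 15 = 977/5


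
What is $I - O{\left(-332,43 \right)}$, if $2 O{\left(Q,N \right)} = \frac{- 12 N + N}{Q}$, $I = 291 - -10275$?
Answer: $\frac{7015351}{664} \approx 10565.0$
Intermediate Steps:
$I = 10566$ ($I = 291 + 10275 = 10566$)
$O{\left(Q,N \right)} = - \frac{11 N}{2 Q}$ ($O{\left(Q,N \right)} = \frac{\left(- 12 N + N\right) \frac{1}{Q}}{2} = \frac{- 11 N \frac{1}{Q}}{2} = \frac{\left(-11\right) N \frac{1}{Q}}{2} = - \frac{11 N}{2 Q}$)
$I - O{\left(-332,43 \right)} = 10566 - \left(- \frac{11}{2}\right) 43 \frac{1}{-332} = 10566 - \left(- \frac{11}{2}\right) 43 \left(- \frac{1}{332}\right) = 10566 - \frac{473}{664} = \frac{7015351}{664}$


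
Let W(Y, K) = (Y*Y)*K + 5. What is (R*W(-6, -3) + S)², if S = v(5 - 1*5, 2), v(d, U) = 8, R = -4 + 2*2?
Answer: 64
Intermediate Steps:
W(Y, K) = 5 + K*Y² (W(Y, K) = Y²*K + 5 = K*Y² + 5 = 5 + K*Y²)
R = 0 (R = -4 + 4 = 0)
S = 8
(R*W(-6, -3) + S)² = (0*(5 - 3*(-6)²) + 8)² = (0*(5 - 3*36) + 8)² = (0*(5 - 108) + 8)² = (0*(-103) + 8)² = (0 + 8)² = 8² = 64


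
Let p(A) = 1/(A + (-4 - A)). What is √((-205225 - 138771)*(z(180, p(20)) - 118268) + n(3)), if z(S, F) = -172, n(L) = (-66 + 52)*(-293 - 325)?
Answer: 2*√10185723723 ≈ 2.0185e+5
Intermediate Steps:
n(L) = 8652 (n(L) = -14*(-618) = 8652)
p(A) = -¼ (p(A) = 1/(-4) = -¼)
√((-205225 - 138771)*(z(180, p(20)) - 118268) + n(3)) = √((-205225 - 138771)*(-172 - 118268) + 8652) = √(-343996*(-118440) + 8652) = √(40742886240 + 8652) = √40742894892 = 2*√10185723723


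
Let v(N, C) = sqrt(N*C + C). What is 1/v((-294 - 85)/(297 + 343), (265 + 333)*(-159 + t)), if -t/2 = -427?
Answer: 8*sqrt(1205269)/3615807 ≈ 0.0024290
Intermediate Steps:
t = 854 (t = -2*(-427) = 854)
v(N, C) = sqrt(C + C*N) (v(N, C) = sqrt(C*N + C) = sqrt(C + C*N))
1/v((-294 - 85)/(297 + 343), (265 + 333)*(-159 + t)) = 1/(sqrt(((265 + 333)*(-159 + 854))*(1 + (-294 - 85)/(297 + 343)))) = 1/(sqrt((598*695)*(1 - 379/640))) = 1/(sqrt(415610*(1 - 379*1/640))) = 1/(sqrt(415610*(1 - 379/640))) = 1/(sqrt(415610*(261/640))) = 1/(sqrt(10847421/64)) = 1/(3*sqrt(1205269)/8) = 8*sqrt(1205269)/3615807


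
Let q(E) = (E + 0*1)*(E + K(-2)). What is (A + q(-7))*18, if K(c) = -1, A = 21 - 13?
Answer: 1152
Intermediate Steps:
A = 8
q(E) = E*(-1 + E) (q(E) = (E + 0*1)*(E - 1) = (E + 0)*(-1 + E) = E*(-1 + E))
(A + q(-7))*18 = (8 - 7*(-1 - 7))*18 = (8 - 7*(-8))*18 = (8 + 56)*18 = 64*18 = 1152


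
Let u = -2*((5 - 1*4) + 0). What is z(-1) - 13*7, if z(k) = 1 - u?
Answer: -88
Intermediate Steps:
u = -2 (u = -2*((5 - 4) + 0) = -2*(1 + 0) = -2*1 = -2)
z(k) = 3 (z(k) = 1 - 1*(-2) = 1 + 2 = 3)
z(-1) - 13*7 = 3 - 13*7 = 3 - 91 = -88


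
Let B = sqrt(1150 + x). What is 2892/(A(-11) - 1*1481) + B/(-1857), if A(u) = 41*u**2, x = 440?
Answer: 241/290 - sqrt(1590)/1857 ≈ 0.80956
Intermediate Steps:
B = sqrt(1590) (B = sqrt(1150 + 440) = sqrt(1590) ≈ 39.875)
2892/(A(-11) - 1*1481) + B/(-1857) = 2892/(41*(-11)**2 - 1*1481) + sqrt(1590)/(-1857) = 2892/(41*121 - 1481) + sqrt(1590)*(-1/1857) = 2892/(4961 - 1481) - sqrt(1590)/1857 = 2892/3480 - sqrt(1590)/1857 = 2892*(1/3480) - sqrt(1590)/1857 = 241/290 - sqrt(1590)/1857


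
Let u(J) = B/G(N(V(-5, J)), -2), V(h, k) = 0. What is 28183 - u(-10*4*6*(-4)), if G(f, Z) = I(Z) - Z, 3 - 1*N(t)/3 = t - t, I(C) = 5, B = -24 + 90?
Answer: 197215/7 ≈ 28174.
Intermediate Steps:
B = 66
N(t) = 9 (N(t) = 9 - 3*(t - t) = 9 - 3*0 = 9 + 0 = 9)
G(f, Z) = 5 - Z
u(J) = 66/7 (u(J) = 66/(5 - 1*(-2)) = 66/(5 + 2) = 66/7)
28183 - u(-10*4*6*(-4)) = 28183 - 1*66/7 = 28183 - 66/7 = 197215/7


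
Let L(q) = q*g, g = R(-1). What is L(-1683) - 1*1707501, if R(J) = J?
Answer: -1705818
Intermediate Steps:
g = -1
L(q) = -q (L(q) = q*(-1) = -q)
L(-1683) - 1*1707501 = -1*(-1683) - 1*1707501 = 1683 - 1707501 = -1705818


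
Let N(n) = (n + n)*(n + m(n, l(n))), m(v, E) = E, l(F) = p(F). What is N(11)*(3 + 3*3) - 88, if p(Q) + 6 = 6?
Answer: 2816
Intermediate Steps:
p(Q) = 0 (p(Q) = -6 + 6 = 0)
l(F) = 0
N(n) = 2*n² (N(n) = (n + n)*(n + 0) = (2*n)*n = 2*n²)
N(11)*(3 + 3*3) - 88 = (2*11²)*(3 + 3*3) - 88 = (2*121)*(3 + 9) - 88 = 242*12 - 88 = 2904 - 88 = 2816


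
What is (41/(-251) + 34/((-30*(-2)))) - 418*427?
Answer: -1343996543/7530 ≈ -1.7849e+5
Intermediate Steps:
(41/(-251) + 34/((-30*(-2)))) - 418*427 = (41*(-1/251) + 34/60) - 178486 = (-41/251 + 34*(1/60)) - 178486 = (-41/251 + 17/30) - 178486 = 3037/7530 - 178486 = -1343996543/7530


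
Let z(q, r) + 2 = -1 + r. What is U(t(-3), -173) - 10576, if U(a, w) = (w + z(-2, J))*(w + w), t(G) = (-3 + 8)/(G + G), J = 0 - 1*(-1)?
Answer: 49974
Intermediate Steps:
J = 1 (J = 0 + 1 = 1)
z(q, r) = -3 + r (z(q, r) = -2 + (-1 + r) = -3 + r)
t(G) = 5/(2*G) (t(G) = 5/((2*G)) = 5*(1/(2*G)) = 5/(2*G))
U(a, w) = 2*w*(-2 + w) (U(a, w) = (w + (-3 + 1))*(w + w) = (w - 2)*(2*w) = (-2 + w)*(2*w) = 2*w*(-2 + w))
U(t(-3), -173) - 10576 = 2*(-173)*(-2 - 173) - 10576 = 2*(-173)*(-175) - 10576 = 60550 - 10576 = 49974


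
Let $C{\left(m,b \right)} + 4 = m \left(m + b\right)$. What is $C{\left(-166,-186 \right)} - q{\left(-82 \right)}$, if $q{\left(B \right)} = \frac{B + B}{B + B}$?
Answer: $58427$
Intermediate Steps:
$q{\left(B \right)} = 1$ ($q{\left(B \right)} = \frac{2 B}{2 B} = 2 B \frac{1}{2 B} = 1$)
$C{\left(m,b \right)} = -4 + m \left(b + m\right)$ ($C{\left(m,b \right)} = -4 + m \left(m + b\right) = -4 + m \left(b + m\right)$)
$C{\left(-166,-186 \right)} - q{\left(-82 \right)} = \left(-4 + \left(-166\right)^{2} - -30876\right) - 1 = \left(-4 + 27556 + 30876\right) - 1 = 58428 - 1 = 58427$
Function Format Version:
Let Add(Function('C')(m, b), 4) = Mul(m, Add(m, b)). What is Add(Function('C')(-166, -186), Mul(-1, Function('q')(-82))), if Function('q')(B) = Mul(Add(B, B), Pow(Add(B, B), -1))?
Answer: 58427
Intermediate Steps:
Function('q')(B) = 1 (Function('q')(B) = Mul(Mul(2, B), Pow(Mul(2, B), -1)) = Mul(Mul(2, B), Mul(Rational(1, 2), Pow(B, -1))) = 1)
Function('C')(m, b) = Add(-4, Mul(m, Add(b, m))) (Function('C')(m, b) = Add(-4, Mul(m, Add(m, b))) = Add(-4, Mul(m, Add(b, m))))
Add(Function('C')(-166, -186), Mul(-1, Function('q')(-82))) = Add(Add(-4, Pow(-166, 2), Mul(-186, -166)), Mul(-1, 1)) = Add(Add(-4, 27556, 30876), -1) = Add(58428, -1) = 58427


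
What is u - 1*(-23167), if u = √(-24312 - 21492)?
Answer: 23167 + 2*I*√11451 ≈ 23167.0 + 214.02*I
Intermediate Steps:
u = 2*I*√11451 (u = √(-45804) = 2*I*√11451 ≈ 214.02*I)
u - 1*(-23167) = 2*I*√11451 - 1*(-23167) = 2*I*√11451 + 23167 = 23167 + 2*I*√11451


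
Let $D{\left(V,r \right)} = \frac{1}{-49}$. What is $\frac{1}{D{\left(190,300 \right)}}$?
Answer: $-49$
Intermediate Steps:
$D{\left(V,r \right)} = - \frac{1}{49}$
$\frac{1}{D{\left(190,300 \right)}} = \frac{1}{- \frac{1}{49}} = -49$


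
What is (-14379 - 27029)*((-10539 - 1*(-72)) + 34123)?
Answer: -979547648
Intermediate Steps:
(-14379 - 27029)*((-10539 - 1*(-72)) + 34123) = -41408*((-10539 + 72) + 34123) = -41408*(-10467 + 34123) = -41408*23656 = -979547648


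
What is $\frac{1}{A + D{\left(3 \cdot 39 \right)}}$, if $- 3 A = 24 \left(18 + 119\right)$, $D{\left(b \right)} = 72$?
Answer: $- \frac{1}{1024} \approx -0.00097656$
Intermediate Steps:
$A = -1096$ ($A = - \frac{24 \left(18 + 119\right)}{3} = - \frac{24 \cdot 137}{3} = \left(- \frac{1}{3}\right) 3288 = -1096$)
$\frac{1}{A + D{\left(3 \cdot 39 \right)}} = \frac{1}{-1096 + 72} = \frac{1}{-1024} = - \frac{1}{1024}$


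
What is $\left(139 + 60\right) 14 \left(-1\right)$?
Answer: $-2786$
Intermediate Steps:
$\left(139 + 60\right) 14 \left(-1\right) = 199 \left(-14\right) = -2786$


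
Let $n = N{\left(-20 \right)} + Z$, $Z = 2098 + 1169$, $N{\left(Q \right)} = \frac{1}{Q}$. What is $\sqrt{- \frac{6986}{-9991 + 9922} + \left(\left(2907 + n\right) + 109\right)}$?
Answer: $\frac{\sqrt{3039515895}}{690} \approx 79.901$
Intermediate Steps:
$Z = 3267$
$n = \frac{65339}{20}$ ($n = \frac{1}{-20} + 3267 = - \frac{1}{20} + 3267 = \frac{65339}{20} \approx 3266.9$)
$\sqrt{- \frac{6986}{-9991 + 9922} + \left(\left(2907 + n\right) + 109\right)} = \sqrt{- \frac{6986}{-9991 + 9922} + \left(\left(2907 + \frac{65339}{20}\right) + 109\right)} = \sqrt{- \frac{6986}{-69} + \left(\frac{123479}{20} + 109\right)} = \sqrt{\left(-6986\right) \left(- \frac{1}{69}\right) + \frac{125659}{20}} = \sqrt{\frac{6986}{69} + \frac{125659}{20}} = \sqrt{\frac{8810191}{1380}} = \frac{\sqrt{3039515895}}{690}$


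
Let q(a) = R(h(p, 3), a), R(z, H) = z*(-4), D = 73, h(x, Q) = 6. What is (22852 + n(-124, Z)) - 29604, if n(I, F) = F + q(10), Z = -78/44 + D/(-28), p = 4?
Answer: -2088357/308 ≈ -6780.4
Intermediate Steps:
R(z, H) = -4*z
q(a) = -24 (q(a) = -4*6 = -24)
Z = -1349/308 (Z = -78/44 + 73/(-28) = -78*1/44 + 73*(-1/28) = -39/22 - 73/28 = -1349/308 ≈ -4.3799)
n(I, F) = -24 + F (n(I, F) = F - 24 = -24 + F)
(22852 + n(-124, Z)) - 29604 = (22852 + (-24 - 1349/308)) - 29604 = (22852 - 8741/308) - 29604 = 7029675/308 - 29604 = -2088357/308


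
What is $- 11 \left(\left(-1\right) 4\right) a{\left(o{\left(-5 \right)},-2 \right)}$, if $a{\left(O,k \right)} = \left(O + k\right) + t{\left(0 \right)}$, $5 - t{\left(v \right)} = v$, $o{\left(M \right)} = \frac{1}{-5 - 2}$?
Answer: $\frac{880}{7} \approx 125.71$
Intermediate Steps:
$o{\left(M \right)} = - \frac{1}{7}$ ($o{\left(M \right)} = \frac{1}{-7} = - \frac{1}{7}$)
$t{\left(v \right)} = 5 - v$
$a{\left(O,k \right)} = 5 + O + k$ ($a{\left(O,k \right)} = \left(O + k\right) + \left(5 - 0\right) = \left(O + k\right) + \left(5 + 0\right) = \left(O + k\right) + 5 = 5 + O + k$)
$- 11 \left(\left(-1\right) 4\right) a{\left(o{\left(-5 \right)},-2 \right)} = - 11 \left(\left(-1\right) 4\right) \left(5 - \frac{1}{7} - 2\right) = \left(-11\right) \left(-4\right) \frac{20}{7} = 44 \cdot \frac{20}{7} = \frac{880}{7}$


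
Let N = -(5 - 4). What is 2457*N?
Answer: -2457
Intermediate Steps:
N = -1 (N = -1*1 = -1)
2457*N = 2457*(-1) = -2457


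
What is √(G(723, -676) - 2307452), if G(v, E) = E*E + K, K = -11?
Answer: I*√1850487 ≈ 1360.3*I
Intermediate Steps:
G(v, E) = -11 + E² (G(v, E) = E*E - 11 = E² - 11 = -11 + E²)
√(G(723, -676) - 2307452) = √((-11 + (-676)²) - 2307452) = √((-11 + 456976) - 2307452) = √(456965 - 2307452) = √(-1850487) = I*√1850487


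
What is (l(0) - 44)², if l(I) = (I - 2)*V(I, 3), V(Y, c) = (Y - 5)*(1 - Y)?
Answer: 1156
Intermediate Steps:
V(Y, c) = (1 - Y)*(-5 + Y) (V(Y, c) = (-5 + Y)*(1 - Y) = (1 - Y)*(-5 + Y))
l(I) = (-2 + I)*(-5 - I² + 6*I) (l(I) = (I - 2)*(-5 - I² + 6*I) = (-2 + I)*(-5 - I² + 6*I))
(l(0) - 44)² = (-(-2 + 0)*(5 + 0² - 6*0) - 44)² = (-1*(-2)*(5 + 0 + 0) - 44)² = (-1*(-2)*5 - 44)² = (10 - 44)² = (-34)² = 1156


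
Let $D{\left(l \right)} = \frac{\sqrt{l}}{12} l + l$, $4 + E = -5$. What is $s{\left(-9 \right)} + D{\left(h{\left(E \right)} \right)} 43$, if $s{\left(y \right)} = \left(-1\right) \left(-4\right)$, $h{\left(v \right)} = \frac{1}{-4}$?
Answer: $- \frac{27}{4} - \frac{43 i}{96} \approx -6.75 - 0.44792 i$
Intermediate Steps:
$E = -9$ ($E = -4 - 5 = -9$)
$h{\left(v \right)} = - \frac{1}{4}$
$D{\left(l \right)} = l + \frac{l^{\frac{3}{2}}}{12}$ ($D{\left(l \right)} = \frac{\sqrt{l}}{12} l + l = \frac{l^{\frac{3}{2}}}{12} + l = l + \frac{l^{\frac{3}{2}}}{12}$)
$s{\left(y \right)} = 4$
$s{\left(-9 \right)} + D{\left(h{\left(E \right)} \right)} 43 = 4 + \left(- \frac{1}{4} + \frac{\left(- \frac{1}{4}\right)^{\frac{3}{2}}}{12}\right) 43 = 4 + \left(- \frac{1}{4} + \frac{\left(- \frac{1}{8}\right) i}{12}\right) 43 = 4 + \left(- \frac{1}{4} - \frac{i}{96}\right) 43 = 4 - \left(\frac{43}{4} + \frac{43 i}{96}\right) = - \frac{27}{4} - \frac{43 i}{96}$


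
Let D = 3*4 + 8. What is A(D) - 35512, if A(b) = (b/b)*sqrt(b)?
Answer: -35512 + 2*sqrt(5) ≈ -35508.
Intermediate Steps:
D = 20 (D = 12 + 8 = 20)
A(b) = sqrt(b) (A(b) = 1*sqrt(b) = sqrt(b))
A(D) - 35512 = sqrt(20) - 35512 = 2*sqrt(5) - 35512 = -35512 + 2*sqrt(5)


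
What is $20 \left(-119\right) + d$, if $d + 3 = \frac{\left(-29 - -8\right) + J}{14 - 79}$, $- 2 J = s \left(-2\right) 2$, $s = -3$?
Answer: $- \frac{154868}{65} \approx -2382.6$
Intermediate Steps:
$J = -6$ ($J = - \frac{\left(-3\right) \left(-2\right) 2}{2} = - \frac{6 \cdot 2}{2} = \left(- \frac{1}{2}\right) 12 = -6$)
$d = - \frac{168}{65}$ ($d = -3 + \frac{\left(-29 - -8\right) - 6}{14 - 79} = -3 + \frac{\left(-29 + 8\right) - 6}{-65} = -3 + \left(-21 - 6\right) \left(- \frac{1}{65}\right) = -3 - - \frac{27}{65} = -3 + \frac{27}{65} = - \frac{168}{65} \approx -2.5846$)
$20 \left(-119\right) + d = 20 \left(-119\right) - \frac{168}{65} = -2380 - \frac{168}{65} = - \frac{154868}{65}$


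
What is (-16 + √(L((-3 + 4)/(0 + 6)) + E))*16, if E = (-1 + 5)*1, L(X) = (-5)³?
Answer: -256 + 176*I ≈ -256.0 + 176.0*I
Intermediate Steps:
L(X) = -125
E = 4 (E = 4*1 = 4)
(-16 + √(L((-3 + 4)/(0 + 6)) + E))*16 = (-16 + √(-125 + 4))*16 = (-16 + √(-121))*16 = (-16 + 11*I)*16 = -256 + 176*I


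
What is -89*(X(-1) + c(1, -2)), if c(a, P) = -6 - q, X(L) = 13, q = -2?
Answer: -801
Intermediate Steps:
c(a, P) = -4 (c(a, P) = -6 - 1*(-2) = -6 + 2 = -4)
-89*(X(-1) + c(1, -2)) = -89*(13 - 4) = -89*9 = -801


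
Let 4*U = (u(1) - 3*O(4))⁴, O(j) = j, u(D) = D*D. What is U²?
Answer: 214358881/16 ≈ 1.3397e+7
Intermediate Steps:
u(D) = D²
U = 14641/4 (U = (1² - 3*4)⁴/4 = (1 - 12)⁴/4 = (¼)*(-11)⁴ = (¼)*14641 = 14641/4 ≈ 3660.3)
U² = (14641/4)² = 214358881/16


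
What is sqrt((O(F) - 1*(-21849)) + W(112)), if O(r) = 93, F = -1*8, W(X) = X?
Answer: sqrt(22054) ≈ 148.51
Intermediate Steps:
F = -8
sqrt((O(F) - 1*(-21849)) + W(112)) = sqrt((93 - 1*(-21849)) + 112) = sqrt((93 + 21849) + 112) = sqrt(21942 + 112) = sqrt(22054)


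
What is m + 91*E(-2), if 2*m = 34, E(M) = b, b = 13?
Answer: 1200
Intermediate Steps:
E(M) = 13
m = 17 (m = (½)*34 = 17)
m + 91*E(-2) = 17 + 91*13 = 17 + 1183 = 1200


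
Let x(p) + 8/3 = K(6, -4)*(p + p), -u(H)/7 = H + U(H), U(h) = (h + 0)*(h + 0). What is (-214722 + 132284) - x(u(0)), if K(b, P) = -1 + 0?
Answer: -247306/3 ≈ -82435.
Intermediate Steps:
K(b, P) = -1
U(h) = h² (U(h) = h*h = h²)
u(H) = -7*H - 7*H² (u(H) = -7*(H + H²) = -7*H - 7*H²)
x(p) = -8/3 - 2*p (x(p) = -8/3 - (p + p) = -8/3 - 2*p)
(-214722 + 132284) - x(u(0)) = (-214722 + 132284) - (-8/3 - 14*0*(-1 - 1*0)) = -82438 - (-8/3 - 14*0*(-1 + 0)) = -82438 - (-8/3 - 14*0*(-1)) = -82438 - (-8/3 - 2*0) = -82438 - (-8/3 + 0) = -82438 - 1*(-8/3) = -82438 + 8/3 = -247306/3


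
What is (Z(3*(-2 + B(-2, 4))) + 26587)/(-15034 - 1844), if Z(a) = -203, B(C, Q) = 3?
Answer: -136/87 ≈ -1.5632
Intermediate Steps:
(Z(3*(-2 + B(-2, 4))) + 26587)/(-15034 - 1844) = (-203 + 26587)/(-15034 - 1844) = 26384/(-16878) = 26384*(-1/16878) = -136/87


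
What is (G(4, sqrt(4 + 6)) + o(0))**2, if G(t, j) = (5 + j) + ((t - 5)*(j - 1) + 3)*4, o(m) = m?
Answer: 531 - 126*sqrt(10) ≈ 132.55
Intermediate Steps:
G(t, j) = 17 + j + 4*(-1 + j)*(-5 + t) (G(t, j) = (5 + j) + ((-5 + t)*(-1 + j) + 3)*4 = (5 + j) + ((-1 + j)*(-5 + t) + 3)*4 = (5 + j) + (3 + (-1 + j)*(-5 + t))*4 = (5 + j) + (12 + 4*(-1 + j)*(-5 + t)) = 17 + j + 4*(-1 + j)*(-5 + t))
(G(4, sqrt(4 + 6)) + o(0))**2 = ((37 - 19*sqrt(4 + 6) - 4*4 + 4*sqrt(4 + 6)*4) + 0)**2 = ((37 - 19*sqrt(10) - 16 + 4*sqrt(10)*4) + 0)**2 = ((37 - 19*sqrt(10) - 16 + 16*sqrt(10)) + 0)**2 = ((21 - 3*sqrt(10)) + 0)**2 = (21 - 3*sqrt(10))**2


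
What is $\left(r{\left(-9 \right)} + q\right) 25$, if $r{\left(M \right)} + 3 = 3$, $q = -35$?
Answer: $-875$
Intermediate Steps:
$r{\left(M \right)} = 0$ ($r{\left(M \right)} = -3 + 3 = 0$)
$\left(r{\left(-9 \right)} + q\right) 25 = \left(0 - 35\right) 25 = \left(-35\right) 25 = -875$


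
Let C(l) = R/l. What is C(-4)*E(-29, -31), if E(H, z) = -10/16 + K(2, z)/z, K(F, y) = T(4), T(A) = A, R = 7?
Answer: 1309/992 ≈ 1.3196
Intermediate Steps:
C(l) = 7/l
K(F, y) = 4
E(H, z) = -5/8 + 4/z (E(H, z) = -10/16 + 4/z = -10*1/16 + 4/z = -5/8 + 4/z)
C(-4)*E(-29, -31) = (7/(-4))*(-5/8 + 4/(-31)) = (7*(-1/4))*(-5/8 + 4*(-1/31)) = -7*(-5/8 - 4/31)/4 = -7/4*(-187/248) = 1309/992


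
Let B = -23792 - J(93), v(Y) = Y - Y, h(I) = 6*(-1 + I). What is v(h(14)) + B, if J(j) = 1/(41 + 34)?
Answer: -1784401/75 ≈ -23792.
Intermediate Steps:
J(j) = 1/75
h(I) = -6 + 6*I
v(Y) = 0
B = -1784401/75 (B = -23792 - 1*1/75 = -23792 - 1/75 = -1784401/75 ≈ -23792.)
v(h(14)) + B = 0 - 1784401/75 = -1784401/75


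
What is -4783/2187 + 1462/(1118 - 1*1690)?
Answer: -2966635/625482 ≈ -4.7430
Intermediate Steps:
-4783/2187 + 1462/(1118 - 1*1690) = -4783*1/2187 + 1462/(1118 - 1690) = -4783/2187 + 1462/(-572) = -4783/2187 + 1462*(-1/572) = -4783/2187 - 731/286 = -2966635/625482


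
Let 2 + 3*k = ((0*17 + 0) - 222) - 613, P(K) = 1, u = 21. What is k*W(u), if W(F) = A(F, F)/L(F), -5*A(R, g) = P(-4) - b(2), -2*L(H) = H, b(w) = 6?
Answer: 186/7 ≈ 26.571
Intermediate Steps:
L(H) = -H/2
k = -279 (k = -⅔ + (((0*17 + 0) - 222) - 613)/3 = -⅔ + (((0 + 0) - 222) - 613)/3 = -⅔ + ((0 - 222) - 613)/3 = -⅔ + (-222 - 613)/3 = -⅔ + (⅓)*(-835) = -⅔ - 835/3 = -279)
A(R, g) = 1 (A(R, g) = -(1 - 1*6)/5 = -(1 - 6)/5 = -⅕*(-5) = 1)
W(F) = -2/F (W(F) = 1/(-F/2) = 1*(-2/F) = -2/F)
k*W(u) = -(-558)/21 = -279*(-2/21) = 186/7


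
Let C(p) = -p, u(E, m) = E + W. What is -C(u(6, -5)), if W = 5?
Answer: 11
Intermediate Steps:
u(E, m) = 5 + E (u(E, m) = E + 5 = 5 + E)
-C(u(6, -5)) = -(-1)*(5 + 6) = -(-1)*11 = -1*(-11) = 11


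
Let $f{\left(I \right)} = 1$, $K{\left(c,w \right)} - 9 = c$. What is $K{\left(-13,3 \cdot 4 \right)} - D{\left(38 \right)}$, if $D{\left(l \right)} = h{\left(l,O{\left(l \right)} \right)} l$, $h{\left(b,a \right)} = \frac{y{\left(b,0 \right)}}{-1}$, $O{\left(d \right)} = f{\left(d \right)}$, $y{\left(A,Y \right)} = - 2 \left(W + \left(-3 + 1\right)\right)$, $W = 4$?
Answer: $-156$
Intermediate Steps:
$K{\left(c,w \right)} = 9 + c$
$y{\left(A,Y \right)} = -4$ ($y{\left(A,Y \right)} = - 2 \left(4 + \left(-3 + 1\right)\right) = - 2 \left(4 - 2\right) = \left(-2\right) 2 = -4$)
$O{\left(d \right)} = 1$
$h{\left(b,a \right)} = 4$ ($h{\left(b,a \right)} = - \frac{4}{-1} = \left(-4\right) \left(-1\right) = 4$)
$D{\left(l \right)} = 4 l$
$K{\left(-13,3 \cdot 4 \right)} - D{\left(38 \right)} = \left(9 - 13\right) - 4 \cdot 38 = -4 - 152 = -156$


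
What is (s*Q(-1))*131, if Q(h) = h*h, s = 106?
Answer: 13886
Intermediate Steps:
Q(h) = h²
(s*Q(-1))*131 = (106*(-1)²)*131 = (106*1)*131 = 106*131 = 13886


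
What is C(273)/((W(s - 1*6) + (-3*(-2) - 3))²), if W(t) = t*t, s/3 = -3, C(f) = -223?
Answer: -223/51984 ≈ -0.0042898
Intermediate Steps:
s = -9 (s = 3*(-3) = -9)
W(t) = t²
C(273)/((W(s - 1*6) + (-3*(-2) - 3))²) = -223/((-9 - 1*6)² + (-3*(-2) - 3))² = -223/((-9 - 6)² + (6 - 3))² = -223/((-15)² + 3)² = -223/(225 + 3)² = -223/(228²) = -223/51984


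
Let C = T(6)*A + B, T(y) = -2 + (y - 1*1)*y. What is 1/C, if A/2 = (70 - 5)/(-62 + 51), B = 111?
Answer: -11/2419 ≈ -0.0045473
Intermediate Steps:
T(y) = -2 + y*(-1 + y) (T(y) = -2 + (y - 1)*y = -2 + (-1 + y)*y = -2 + y*(-1 + y))
A = -130/11 (A = 2*((70 - 5)/(-62 + 51)) = 2*(65/(-11)) = 2*(65*(-1/11)) = 2*(-65/11) = -130/11 ≈ -11.818)
C = -2419/11 (C = (-2 + 6² - 1*6)*(-130/11) + 111 = (-2 + 36 - 6)*(-130/11) + 111 = 28*(-130/11) + 111 = -3640/11 + 111 = -2419/11 ≈ -219.91)
1/C = 1/(-2419/11) = -11/2419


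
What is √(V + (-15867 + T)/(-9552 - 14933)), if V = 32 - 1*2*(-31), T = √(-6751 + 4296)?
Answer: √(56742934645 - 24485*I*√2455)/24485 ≈ 9.7287 - 0.000104*I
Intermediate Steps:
T = I*√2455 (T = √(-2455) = I*√2455 ≈ 49.548*I)
V = 94 (V = 32 - 2*(-31) = 32 + 62 = 94)
√(V + (-15867 + T)/(-9552 - 14933)) = √(94 + (-15867 + I*√2455)/(-9552 - 14933)) = √(94 + (-15867 + I*√2455)/(-24485)) = √(94 + (-15867 + I*√2455)*(-1/24485)) = √(94 + (15867/24485 - I*√2455/24485)) = √(2317457/24485 - I*√2455/24485)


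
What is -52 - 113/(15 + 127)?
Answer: -7497/142 ≈ -52.796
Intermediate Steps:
-52 - 113/(15 + 127) = -52 - 113/142 = -7497/142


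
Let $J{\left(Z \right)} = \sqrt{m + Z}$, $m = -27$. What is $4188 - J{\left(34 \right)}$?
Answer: $4188 - \sqrt{7} \approx 4185.4$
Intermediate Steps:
$J{\left(Z \right)} = \sqrt{-27 + Z}$
$4188 - J{\left(34 \right)} = 4188 - \sqrt{-27 + 34} = 4188 - \sqrt{7}$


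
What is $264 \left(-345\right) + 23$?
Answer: $-91057$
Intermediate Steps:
$264 \left(-345\right) + 23 = -91080 + 23 = -91057$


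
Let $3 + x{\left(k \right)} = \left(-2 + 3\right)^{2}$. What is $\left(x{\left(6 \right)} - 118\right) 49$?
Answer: $-5880$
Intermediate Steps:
$x{\left(k \right)} = -2$ ($x{\left(k \right)} = -3 + \left(-2 + 3\right)^{2} = -3 + 1^{2} = -3 + 1 = -2$)
$\left(x{\left(6 \right)} - 118\right) 49 = \left(-2 - 118\right) 49 = \left(-120\right) 49 = -5880$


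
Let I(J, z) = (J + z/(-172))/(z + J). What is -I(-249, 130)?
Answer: -21479/10234 ≈ -2.0988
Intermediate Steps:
I(J, z) = (J - z/172)/(J + z) (I(J, z) = (J + z*(-1/172))/(J + z) = (J - z/172)/(J + z))
-I(-249, 130) = -(-249 - 1/172*130)/(-249 + 130) = -(-249 - 65/86)/(-119) = -(-1)*(-21479)/(119*86) = -1*21479/10234 = -21479/10234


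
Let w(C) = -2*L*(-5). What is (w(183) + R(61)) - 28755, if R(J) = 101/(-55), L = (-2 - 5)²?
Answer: -1554676/55 ≈ -28267.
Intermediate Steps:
L = 49 (L = (-7)² = 49)
R(J) = -101/55 (R(J) = 101*(-1/55) = -101/55)
w(C) = 490 (w(C) = -2*49*(-5) = -98*(-5) = 490)
(w(183) + R(61)) - 28755 = (490 - 101/55) - 28755 = 26849/55 - 28755 = -1554676/55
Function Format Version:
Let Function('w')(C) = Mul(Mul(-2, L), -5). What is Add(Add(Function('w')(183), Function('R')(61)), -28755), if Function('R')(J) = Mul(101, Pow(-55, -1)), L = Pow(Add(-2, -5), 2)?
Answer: Rational(-1554676, 55) ≈ -28267.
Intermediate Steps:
L = 49 (L = Pow(-7, 2) = 49)
Function('R')(J) = Rational(-101, 55) (Function('R')(J) = Mul(101, Rational(-1, 55)) = Rational(-101, 55))
Function('w')(C) = 490 (Function('w')(C) = Mul(Mul(-2, 49), -5) = Mul(-98, -5) = 490)
Add(Add(Function('w')(183), Function('R')(61)), -28755) = Add(Add(490, Rational(-101, 55)), -28755) = Add(Rational(26849, 55), -28755) = Rational(-1554676, 55)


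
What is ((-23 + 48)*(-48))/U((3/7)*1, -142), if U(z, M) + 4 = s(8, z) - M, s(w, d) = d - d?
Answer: -200/23 ≈ -8.6956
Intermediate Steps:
s(w, d) = 0
U(z, M) = -4 - M (U(z, M) = -4 + (0 - M) = -4 - M)
((-23 + 48)*(-48))/U((3/7)*1, -142) = ((-23 + 48)*(-48))/(-4 - 1*(-142)) = (25*(-48))/(-4 + 142) = -1200/138 = -1200*1/138 = -200/23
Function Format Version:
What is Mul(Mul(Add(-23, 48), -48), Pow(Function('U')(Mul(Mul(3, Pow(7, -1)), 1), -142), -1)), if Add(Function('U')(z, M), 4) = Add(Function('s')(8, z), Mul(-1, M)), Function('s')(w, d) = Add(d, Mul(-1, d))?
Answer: Rational(-200, 23) ≈ -8.6956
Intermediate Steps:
Function('s')(w, d) = 0
Function('U')(z, M) = Add(-4, Mul(-1, M)) (Function('U')(z, M) = Add(-4, Add(0, Mul(-1, M))) = Add(-4, Mul(-1, M)))
Mul(Mul(Add(-23, 48), -48), Pow(Function('U')(Mul(Mul(3, Pow(7, -1)), 1), -142), -1)) = Mul(Mul(Add(-23, 48), -48), Pow(Add(-4, Mul(-1, -142)), -1)) = Mul(Mul(25, -48), Pow(Add(-4, 142), -1)) = Mul(-1200, Pow(138, -1)) = Mul(-1200, Rational(1, 138)) = Rational(-200, 23)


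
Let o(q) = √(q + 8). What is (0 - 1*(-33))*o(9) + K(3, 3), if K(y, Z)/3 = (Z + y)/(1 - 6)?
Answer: -18/5 + 33*√17 ≈ 132.46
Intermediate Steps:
K(y, Z) = -3*Z/5 - 3*y/5 (K(y, Z) = 3*((Z + y)/(1 - 6)) = 3*((Z + y)/(-5)) = 3*((Z + y)*(-⅕)) = 3*(-Z/5 - y/5) = -3*Z/5 - 3*y/5)
o(q) = √(8 + q)
(0 - 1*(-33))*o(9) + K(3, 3) = (0 - 1*(-33))*√(8 + 9) + (-⅗*3 - ⅗*3) = (0 + 33)*√17 + (-9/5 - 9/5) = 33*√17 - 18/5 = -18/5 + 33*√17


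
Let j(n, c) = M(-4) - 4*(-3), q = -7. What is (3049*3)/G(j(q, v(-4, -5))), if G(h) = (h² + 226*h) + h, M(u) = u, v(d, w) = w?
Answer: 9147/1880 ≈ 4.8654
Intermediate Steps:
j(n, c) = 8 (j(n, c) = -4 - 4*(-3) = -4 + 12 = 8)
G(h) = h² + 227*h
(3049*3)/G(j(q, v(-4, -5))) = (3049*3)/((8*(227 + 8))) = 9147/((8*235)) = 9147/1880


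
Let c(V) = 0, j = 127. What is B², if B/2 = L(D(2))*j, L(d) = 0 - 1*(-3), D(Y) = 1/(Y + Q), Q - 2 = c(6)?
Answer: 580644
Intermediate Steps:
Q = 2 (Q = 2 + 0 = 2)
D(Y) = 1/(2 + Y) (D(Y) = 1/(Y + 2) = 1/(2 + Y))
L(d) = 3 (L(d) = 0 + 3 = 3)
B = 762 (B = 2*(3*127) = 2*381 = 762)
B² = 762² = 580644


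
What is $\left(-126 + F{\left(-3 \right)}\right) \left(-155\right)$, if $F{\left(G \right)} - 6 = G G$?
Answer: $17205$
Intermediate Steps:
$F{\left(G \right)} = 6 + G^{2}$ ($F{\left(G \right)} = 6 + G G = 6 + G^{2}$)
$\left(-126 + F{\left(-3 \right)}\right) \left(-155\right) = \left(-126 + \left(6 + \left(-3\right)^{2}\right)\right) \left(-155\right) = \left(-126 + \left(6 + 9\right)\right) \left(-155\right) = \left(-126 + 15\right) \left(-155\right) = \left(-111\right) \left(-155\right) = 17205$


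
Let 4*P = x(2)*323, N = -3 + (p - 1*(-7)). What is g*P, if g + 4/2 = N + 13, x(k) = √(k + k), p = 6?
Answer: 6783/2 ≈ 3391.5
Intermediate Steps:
x(k) = √2*√k (x(k) = √(2*k) = √2*√k)
N = 10 (N = -3 + (6 - 1*(-7)) = -3 + (6 + 7) = -3 + 13 = 10)
P = 323/2 (P = ((√2*√2)*323)/4 = (2*323)/4 = (¼)*646 = 323/2 ≈ 161.50)
g = 21 (g = -2 + (10 + 13) = -2 + 23 = 21)
g*P = 21*(323/2) = 6783/2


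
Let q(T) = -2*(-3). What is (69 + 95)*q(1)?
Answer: 984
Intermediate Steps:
q(T) = 6
(69 + 95)*q(1) = (69 + 95)*6 = 164*6 = 984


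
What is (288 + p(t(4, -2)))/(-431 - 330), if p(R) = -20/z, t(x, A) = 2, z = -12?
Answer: -869/2283 ≈ -0.38064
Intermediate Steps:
p(R) = 5/3 (p(R) = -20/(-12) = -20*(-1/12) = 5/3)
(288 + p(t(4, -2)))/(-431 - 330) = (288 + 5/3)/(-431 - 330) = (869/3)/(-761) = (869/3)*(-1/761) = -869/2283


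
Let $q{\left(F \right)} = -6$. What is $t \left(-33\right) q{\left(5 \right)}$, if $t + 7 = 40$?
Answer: $6534$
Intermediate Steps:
$t = 33$ ($t = -7 + 40 = 33$)
$t \left(-33\right) q{\left(5 \right)} = 33 \left(-33\right) \left(-6\right) = \left(-1089\right) \left(-6\right) = 6534$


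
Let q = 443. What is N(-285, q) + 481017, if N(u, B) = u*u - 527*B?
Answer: 328781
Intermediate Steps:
N(u, B) = u² - 527*B
N(-285, q) + 481017 = ((-285)² - 527*443) + 481017 = (81225 - 233461) + 481017 = -152236 + 481017 = 328781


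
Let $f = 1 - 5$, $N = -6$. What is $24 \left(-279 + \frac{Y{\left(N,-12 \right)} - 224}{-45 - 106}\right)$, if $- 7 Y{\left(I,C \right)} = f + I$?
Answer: $- \frac{7040280}{1057} \approx -6660.6$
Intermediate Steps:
$f = -4$
$Y{\left(I,C \right)} = \frac{4}{7} - \frac{I}{7}$ ($Y{\left(I,C \right)} = - \frac{-4 + I}{7} = \frac{4}{7} - \frac{I}{7}$)
$24 \left(-279 + \frac{Y{\left(N,-12 \right)} - 224}{-45 - 106}\right) = 24 \left(-279 + \frac{\left(\frac{4}{7} - - \frac{6}{7}\right) - 224}{-45 - 106}\right) = 24 \left(-279 + \frac{\left(\frac{4}{7} + \frac{6}{7}\right) - 224}{-151}\right) = 24 \left(-279 + \left(\frac{10}{7} - 224\right) \left(- \frac{1}{151}\right)\right) = 24 \left(-279 - - \frac{1558}{1057}\right) = 24 \left(-279 + \frac{1558}{1057}\right) = 24 \left(- \frac{293345}{1057}\right) = - \frac{7040280}{1057}$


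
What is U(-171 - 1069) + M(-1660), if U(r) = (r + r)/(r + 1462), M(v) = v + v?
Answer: -369760/111 ≈ -3331.2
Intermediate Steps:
M(v) = 2*v
U(r) = 2*r/(1462 + r) (U(r) = (2*r)/(1462 + r) = 2*r/(1462 + r))
U(-171 - 1069) + M(-1660) = 2*(-171 - 1069)/(1462 + (-171 - 1069)) + 2*(-1660) = 2*(-1240)/(1462 - 1240) - 3320 = 2*(-1240)/222 - 3320 = 2*(-1240)*(1/222) - 3320 = -1240/111 - 3320 = -369760/111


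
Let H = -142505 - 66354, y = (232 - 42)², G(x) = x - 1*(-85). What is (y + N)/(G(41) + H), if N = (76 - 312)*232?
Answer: 18652/208733 ≈ 0.089358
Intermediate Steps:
G(x) = 85 + x (G(x) = x + 85 = 85 + x)
N = -54752 (N = -236*232 = -54752)
y = 36100 (y = 190² = 36100)
H = -208859
(y + N)/(G(41) + H) = (36100 - 54752)/((85 + 41) - 208859) = -18652/(126 - 208859) = -18652/(-208733) = -18652*(-1/208733) = 18652/208733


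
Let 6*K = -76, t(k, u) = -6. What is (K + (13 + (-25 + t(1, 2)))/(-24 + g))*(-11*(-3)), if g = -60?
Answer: -5753/14 ≈ -410.93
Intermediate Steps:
K = -38/3 (K = (⅙)*(-76) = -38/3 ≈ -12.667)
(K + (13 + (-25 + t(1, 2)))/(-24 + g))*(-11*(-3)) = (-38/3 + (13 + (-25 - 6))/(-24 - 60))*(-11*(-3)) = (-38/3 + (13 - 31)/(-84))*33 = (-38/3 - 18*(-1/84))*33 = (-38/3 + 3/14)*33 = -523/42*33 = -5753/14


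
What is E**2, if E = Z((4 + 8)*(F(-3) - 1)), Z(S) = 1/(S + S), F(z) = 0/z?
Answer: 1/576 ≈ 0.0017361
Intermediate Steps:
F(z) = 0
Z(S) = 1/(2*S)
E = -1/24 (E = 1/(2*(((4 + 8)*(0 - 1)))) = 1/(2*((12*(-1)))) = (1/2)/(-12) = (1/2)*(-1/12) = -1/24 ≈ -0.041667)
E**2 = (-1/24)**2 = 1/576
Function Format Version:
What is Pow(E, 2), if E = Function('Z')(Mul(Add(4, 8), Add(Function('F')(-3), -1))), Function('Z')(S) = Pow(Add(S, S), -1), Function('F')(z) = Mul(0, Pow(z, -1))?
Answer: Rational(1, 576) ≈ 0.0017361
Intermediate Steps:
Function('F')(z) = 0
Function('Z')(S) = Mul(Rational(1, 2), Pow(S, -1)) (Function('Z')(S) = Pow(Mul(2, S), -1) = Mul(Rational(1, 2), Pow(S, -1)))
E = Rational(-1, 24) (E = Mul(Rational(1, 2), Pow(Mul(Add(4, 8), Add(0, -1)), -1)) = Mul(Rational(1, 2), Pow(Mul(12, -1), -1)) = Mul(Rational(1, 2), Pow(-12, -1)) = Mul(Rational(1, 2), Rational(-1, 12)) = Rational(-1, 24) ≈ -0.041667)
Pow(E, 2) = Pow(Rational(-1, 24), 2) = Rational(1, 576)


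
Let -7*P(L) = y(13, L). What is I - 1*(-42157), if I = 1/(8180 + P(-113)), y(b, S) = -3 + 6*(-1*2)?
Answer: 2414542182/57275 ≈ 42157.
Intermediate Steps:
y(b, S) = -15 (y(b, S) = -3 + 6*(-2) = -3 - 12 = -15)
P(L) = 15/7 (P(L) = -⅐*(-15) = 15/7)
I = 7/57275 (I = 1/(8180 + 15/7) = 1/(57275/7) = 7/57275 ≈ 0.00012222)
I - 1*(-42157) = 7/57275 - 1*(-42157) = 7/57275 + 42157 = 2414542182/57275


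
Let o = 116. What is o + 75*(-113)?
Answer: -8359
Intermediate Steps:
o + 75*(-113) = 116 + 75*(-113) = 116 - 8475 = -8359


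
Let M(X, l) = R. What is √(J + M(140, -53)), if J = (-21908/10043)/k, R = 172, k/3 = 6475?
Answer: 4*√135248289748467/3547005 ≈ 13.115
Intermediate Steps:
k = 19425 (k = 3*6475 = 19425)
M(X, l) = 172
J = -21908/195085275 (J = -21908/10043/19425 = -21908*1/10043*(1/19425) = -21908/10043*1/19425 = -21908/195085275 ≈ -0.00011230)
√(J + M(140, -53)) = √(-21908/195085275 + 172) = √(33554645392/195085275) = 4*√135248289748467/3547005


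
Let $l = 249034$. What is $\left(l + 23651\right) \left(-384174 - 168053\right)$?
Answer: $-150584019495$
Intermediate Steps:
$\left(l + 23651\right) \left(-384174 - 168053\right) = \left(249034 + 23651\right) \left(-384174 - 168053\right) = 272685 \left(-552227\right) = -150584019495$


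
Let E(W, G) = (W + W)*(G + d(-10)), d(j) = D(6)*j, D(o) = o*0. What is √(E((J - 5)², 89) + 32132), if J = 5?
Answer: 2*√8033 ≈ 179.25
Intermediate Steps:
D(o) = 0
d(j) = 0 (d(j) = 0*j = 0)
E(W, G) = 2*G*W (E(W, G) = (W + W)*(G + 0) = (2*W)*G = 2*G*W)
√(E((J - 5)², 89) + 32132) = √(2*89*(5 - 5)² + 32132) = √(2*89*0² + 32132) = √(2*89*0 + 32132) = √(0 + 32132) = √32132 = 2*√8033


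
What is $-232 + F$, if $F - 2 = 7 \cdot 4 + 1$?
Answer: $-201$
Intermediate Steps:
$F = 31$ ($F = 2 + \left(7 \cdot 4 + 1\right) = 2 + \left(28 + 1\right) = 2 + 29 = 31$)
$-232 + F = -232 + 31 = -201$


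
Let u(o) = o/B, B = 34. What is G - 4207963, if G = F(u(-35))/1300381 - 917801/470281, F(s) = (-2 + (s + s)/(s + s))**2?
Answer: -2573357725817548643/611544477061 ≈ -4.2080e+6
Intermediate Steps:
u(o) = o/34
F(s) = 1 (F(s) = (-2 + (2*s)/((2*s)))**2 = (-2 + (2*s)*(1/(2*s)))**2 = (-2 + 1)**2 = (-1)**2 = 1)
G = -1193490511900/611544477061 (G = 1/1300381 - 917801/470281 = -1193490511900/611544477061 ≈ -1.9516)
G - 4207963 = -1193490511900/611544477061 - 4207963 = -2573357725817548643/611544477061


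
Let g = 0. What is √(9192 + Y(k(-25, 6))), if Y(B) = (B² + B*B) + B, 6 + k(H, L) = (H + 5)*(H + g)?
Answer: √497758 ≈ 705.52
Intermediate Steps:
k(H, L) = -6 + H*(5 + H) (k(H, L) = -6 + (H + 5)*(H + 0) = -6 + (5 + H)*H = -6 + H*(5 + H))
Y(B) = B + 2*B² (Y(B) = (B² + B²) + B = 2*B² + B = B + 2*B²)
√(9192 + Y(k(-25, 6))) = √(9192 + (-6 + (-25)² + 5*(-25))*(1 + 2*(-6 + (-25)² + 5*(-25)))) = √(9192 + (-6 + 625 - 125)*(1 + 2*(-6 + 625 - 125))) = √(9192 + 494*(1 + 2*494)) = √(9192 + 494*(1 + 988)) = √(9192 + 494*989) = √(9192 + 488566) = √497758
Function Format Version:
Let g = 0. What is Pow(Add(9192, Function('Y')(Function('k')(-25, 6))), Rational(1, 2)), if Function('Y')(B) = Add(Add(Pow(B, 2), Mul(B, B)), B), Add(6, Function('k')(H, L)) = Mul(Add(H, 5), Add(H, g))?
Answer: Pow(497758, Rational(1, 2)) ≈ 705.52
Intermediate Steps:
Function('k')(H, L) = Add(-6, Mul(H, Add(5, H))) (Function('k')(H, L) = Add(-6, Mul(Add(H, 5), Add(H, 0))) = Add(-6, Mul(Add(5, H), H)) = Add(-6, Mul(H, Add(5, H))))
Function('Y')(B) = Add(B, Mul(2, Pow(B, 2))) (Function('Y')(B) = Add(Add(Pow(B, 2), Pow(B, 2)), B) = Add(Mul(2, Pow(B, 2)), B) = Add(B, Mul(2, Pow(B, 2))))
Pow(Add(9192, Function('Y')(Function('k')(-25, 6))), Rational(1, 2)) = Pow(Add(9192, Mul(Add(-6, Pow(-25, 2), Mul(5, -25)), Add(1, Mul(2, Add(-6, Pow(-25, 2), Mul(5, -25)))))), Rational(1, 2)) = Pow(Add(9192, Mul(Add(-6, 625, -125), Add(1, Mul(2, Add(-6, 625, -125))))), Rational(1, 2)) = Pow(Add(9192, Mul(494, Add(1, Mul(2, 494)))), Rational(1, 2)) = Pow(Add(9192, Mul(494, Add(1, 988))), Rational(1, 2)) = Pow(Add(9192, Mul(494, 989)), Rational(1, 2)) = Pow(Add(9192, 488566), Rational(1, 2)) = Pow(497758, Rational(1, 2))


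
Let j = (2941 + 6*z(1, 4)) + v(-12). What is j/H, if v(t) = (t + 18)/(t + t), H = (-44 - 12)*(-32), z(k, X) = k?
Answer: 11787/7168 ≈ 1.6444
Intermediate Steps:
H = 1792 (H = -56*(-32) = 1792)
v(t) = (18 + t)/(2*t) (v(t) = (18 + t)/((2*t)) = (18 + t)*(1/(2*t)) = (18 + t)/(2*t))
j = 11787/4 (j = (2941 + 6*1) + (½)*(18 - 12)/(-12) = (2941 + 6) + (½)*(-1/12)*6 = 2947 - ¼ = 11787/4 ≈ 2946.8)
j/H = (11787/4)/1792 = (11787/4)*(1/1792) = 11787/7168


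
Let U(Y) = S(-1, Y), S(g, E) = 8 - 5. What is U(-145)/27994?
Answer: 3/27994 ≈ 0.00010717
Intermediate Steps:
S(g, E) = 3
U(Y) = 3
U(-145)/27994 = 3/27994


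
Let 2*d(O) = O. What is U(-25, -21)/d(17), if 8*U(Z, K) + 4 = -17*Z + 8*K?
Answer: 253/68 ≈ 3.7206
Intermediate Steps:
d(O) = O/2
U(Z, K) = -1/2 + K - 17*Z/8 (U(Z, K) = -1/2 + (-17*Z + 8*K)/8 = -1/2 + (K - 17*Z/8) = -1/2 + K - 17*Z/8)
U(-25, -21)/d(17) = (-1/2 - 21 - 17/8*(-25))/(((1/2)*17)) = (-1/2 - 21 + 425/8)/(17/2) = (253/8)*(2/17) = 253/68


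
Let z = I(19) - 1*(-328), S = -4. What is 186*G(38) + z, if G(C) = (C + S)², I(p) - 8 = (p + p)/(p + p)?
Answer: 215353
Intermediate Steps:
I(p) = 9 (I(p) = 8 + (p + p)/(p + p) = 8 + (2*p)/((2*p)) = 8 + (2*p)*(1/(2*p)) = 8 + 1 = 9)
G(C) = (-4 + C)² (G(C) = (C - 4)² = (-4 + C)²)
z = 337 (z = 9 - 1*(-328) = 9 + 328 = 337)
186*G(38) + z = 186*(-4 + 38)² + 337 = 186*34² + 337 = 186*1156 + 337 = 215016 + 337 = 215353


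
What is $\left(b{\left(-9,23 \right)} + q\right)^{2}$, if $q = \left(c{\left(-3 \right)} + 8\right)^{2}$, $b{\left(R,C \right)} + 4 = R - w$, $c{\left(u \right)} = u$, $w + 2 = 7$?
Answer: $49$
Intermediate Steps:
$w = 5$ ($w = -2 + 7 = 5$)
$b{\left(R,C \right)} = -9 + R$ ($b{\left(R,C \right)} = -4 + \left(R - 5\right) = -4 + \left(-5 + R\right) = -9 + R$)
$q = 25$ ($q = \left(-3 + 8\right)^{2} = 5^{2} = 25$)
$\left(b{\left(-9,23 \right)} + q\right)^{2} = \left(\left(-9 - 9\right) + 25\right)^{2} = \left(-18 + 25\right)^{2} = 7^{2} = 49$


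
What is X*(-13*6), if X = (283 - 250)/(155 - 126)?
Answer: -2574/29 ≈ -88.759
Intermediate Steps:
X = 33/29 ≈ 1.1379
X*(-13*6) = 33*(-13*6)/29 = (33/29)*(-78) = -2574/29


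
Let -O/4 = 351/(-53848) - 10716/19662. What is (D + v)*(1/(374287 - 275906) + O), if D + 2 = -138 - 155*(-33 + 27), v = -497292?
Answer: -2376942273780723879/2170037628547 ≈ -1.0953e+6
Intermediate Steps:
O = 97322755/44114974 (O = -4*(351/(-53848) - 10716/19662) = -4*(351*(-1/53848) - 10716*1/19662) = -4*(-351/53848 - 1786/3277) = -4*(-97322755/176459896) = 97322755/44114974 ≈ 2.2061)
D = 790 (D = -2 + (-138 - 155*(-33 + 27)) = -2 + (-138 - 155*(-6)) = -2 + (-138 + 930) = -2 + 792 = 790)
(D + v)*(1/(374287 - 275906) + O) = (790 - 497292)*(1/(374287 - 275906) + 97322755/44114974) = -496502*(1/98381 + 97322755/44114974) = -496502*9574754074629/4340075257094 = -2376942273780723879/2170037628547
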